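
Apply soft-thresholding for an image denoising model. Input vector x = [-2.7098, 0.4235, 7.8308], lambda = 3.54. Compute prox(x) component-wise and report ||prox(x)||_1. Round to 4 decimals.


Soft-thresholding with lambda = 3.54:
prox(-2.7098) = sign(-2.7098)*max(|-2.7098| - 3.54, 0) = 0.0
prox(0.4235) = sign(0.4235)*max(|0.4235| - 3.54, 0) = 0.0
prox(7.8308) = sign(7.8308)*max(|7.8308| - 3.54, 0) = 4.2908
prox(x) = [0.0, 0.0, 4.2908]
||prox(x)||_1 = 0.0 + 0.0 + 4.2908 = 4.2908


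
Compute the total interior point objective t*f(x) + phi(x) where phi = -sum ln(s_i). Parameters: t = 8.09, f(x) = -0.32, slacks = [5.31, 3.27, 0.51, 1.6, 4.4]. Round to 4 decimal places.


Step 1: Compute log-barrier.
ln values: [1.6696, 1.1848, -0.6733, 0.47, 1.4816]
phi = -(1.6696 + 1.1848 - 0.6733 + 0.47 + 1.4816) = -4.1326
Step 2: Compute augmented objective.
t*f(x) = 8.09*-0.32 = -2.5888
Total = -2.5888 - 4.1326 = -6.7214


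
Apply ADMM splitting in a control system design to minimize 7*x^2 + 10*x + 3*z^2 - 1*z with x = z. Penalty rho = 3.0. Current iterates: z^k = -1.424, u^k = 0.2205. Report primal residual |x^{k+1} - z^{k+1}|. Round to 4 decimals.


ADMM iteration with rho = 3.0, z^k = -1.424, u^k = 0.2205
Step 1: x-update.
Minimize 7*x^2 + 10*x + (3.0/2)*(x + 1.424 + 0.2205)^2
FOC: (2*7 + 3.0)*x = -10 + 3.0*(-1.424 - 0.2205)
x^{k+1} = -0.8784
Step 2: z-update.
Minimize 3*z^2 - 1*z + (3.0/2)*(-0.8784 - z + 0.2205)^2
FOC: (2*3 + 3.0)*z = 1 + 3.0*(-0.8784 + 0.2205)
z^{k+1} = -0.1082
Step 3: u-update.
u^{k+1} = 0.2205 - 0.8784 + 0.1082 = -0.5497
Step 4: Primal residual = |-0.8784 + 0.1082| = 0.7702


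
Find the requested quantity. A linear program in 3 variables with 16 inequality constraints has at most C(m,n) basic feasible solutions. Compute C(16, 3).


Each vertex corresponds to some choice of n active constraints out of m, so the number of vertices is at most C(m, n) = m! / (n!(m-n)!).
m = 16, n = 3
Numerator: 16 * 15 * 14
Denominator: 3! = 6
C(16, 3) = 560


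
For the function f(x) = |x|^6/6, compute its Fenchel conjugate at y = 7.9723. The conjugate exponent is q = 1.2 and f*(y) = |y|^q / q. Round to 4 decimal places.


The conjugate exponent q satisfies 1/p + 1/q = 1.
p = 6, so q = 6/(6 - 1) = 1.2
|y|^q = 7.9723^1.2 = 12.0754
f*(7.9723) = 12.0754 / 1.2 = 10.0628


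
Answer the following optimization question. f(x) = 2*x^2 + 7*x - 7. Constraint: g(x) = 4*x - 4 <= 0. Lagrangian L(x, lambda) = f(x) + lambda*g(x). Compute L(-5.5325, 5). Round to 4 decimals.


Step 1: Evaluate f(x).
f(-5.5325) = 2*(-5.5325)^2 + 7*(-5.5325) - 7 = 15.4896
Step 2: Evaluate g(x).
g(-5.5325) = 4*-5.5325 - 4 = -26.13
Step 3: Compute Lagrangian.
L = 15.4896 + 5*-26.13 = -115.1604


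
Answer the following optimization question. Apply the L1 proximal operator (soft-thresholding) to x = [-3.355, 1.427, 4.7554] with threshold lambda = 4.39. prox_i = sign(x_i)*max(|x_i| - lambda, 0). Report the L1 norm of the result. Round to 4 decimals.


Soft-thresholding with lambda = 4.39:
prox(-3.355) = sign(-3.355)*max(|-3.355| - 4.39, 0) = 0.0
prox(1.427) = sign(1.427)*max(|1.427| - 4.39, 0) = 0.0
prox(4.7554) = sign(4.7554)*max(|4.7554| - 4.39, 0) = 0.3654
prox(x) = [0.0, 0.0, 0.3654]
||prox(x)||_1 = 0.0 + 0.0 + 0.3654 = 0.3654


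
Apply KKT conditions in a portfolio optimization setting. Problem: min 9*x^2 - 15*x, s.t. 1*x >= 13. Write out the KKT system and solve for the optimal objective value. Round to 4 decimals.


Step 1: Try lambda = 0 (constraint inactive).
x_unc = 15/(2*9) = 0.8333
Check: 1*0.8333 = 0.8333 < 13 -- violated!
Step 2: Constraint must be active: 1*x = 13
x* = 13/1 = 13.0
lambda = (2*9*13.0 - 15)/1 = 219.0
Step 3: Compute optimal value.
f(x*) = 9*13.0^2 - 15*13.0 = 1326.0


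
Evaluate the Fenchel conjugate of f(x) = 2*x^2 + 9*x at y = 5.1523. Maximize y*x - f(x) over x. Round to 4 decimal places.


f*(y) = sup_x {y*x - a*x^2 - b*x} = sup_x {(y-b)*x - a*x^2}
FOC: (y - b) - 2a*x = 0 => x* = (y - b)/(2a)
x* = (5.1523 - 9)/(2*2) = -0.9619
f*(5.1523) = (y-b)^2/(4a) = (5.1523 - 9)^2/(4*2)
= 14.8048/8 = 1.8506


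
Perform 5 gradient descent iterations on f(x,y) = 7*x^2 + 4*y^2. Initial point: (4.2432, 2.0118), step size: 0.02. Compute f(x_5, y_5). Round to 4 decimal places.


Gradient descent on f(x,y) = 7*x^2 + 4*y^2.
Starting point: (4.2432, 2.0118), alpha = 0.02
Step 1: grad_x = 2*7*4.2432 = 59.4048, grad_y = 2*4*2.0118 = 16.0944
  x_1 = 4.2432 - 0.02*59.4048 = 3.0551
  y_1 = 2.0118 - 0.02*16.0944 = 1.6899
Step 2: grad_x = 2*7*3.0551 = 42.7715, grad_y = 2*4*1.6899 = 13.5193
  x_2 = 3.0551 - 0.02*42.7715 = 2.1997
  y_2 = 1.6899 - 0.02*13.5193 = 1.4195
Step 3: grad_x = 2*7*2.1997 = 30.7954, grad_y = 2*4*1.4195 = 11.3562
  x_3 = 2.1997 - 0.02*30.7954 = 1.5838
  y_3 = 1.4195 - 0.02*11.3562 = 1.1924
Step 4: grad_x = 2*7*1.5838 = 22.1727, grad_y = 2*4*1.1924 = 9.5392
  x_4 = 1.5838 - 0.02*22.1727 = 1.1403
  y_4 = 1.1924 - 0.02*9.5392 = 1.0016
Step 5: grad_x = 2*7*1.1403 = 15.9644, grad_y = 2*4*1.0016 = 8.0129
  x_5 = 1.1403 - 0.02*15.9644 = 0.821
  y_5 = 1.0016 - 0.02*8.0129 = 0.8414
f(0.821, 0.8414) = 7*0.821^2 + 4*0.8414^2 = 7.5501


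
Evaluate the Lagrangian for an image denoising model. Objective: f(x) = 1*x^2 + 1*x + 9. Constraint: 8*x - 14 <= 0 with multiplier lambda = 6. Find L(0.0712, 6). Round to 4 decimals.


Step 1: Evaluate f(x).
f(0.0712) = 1*0.0712^2 + 1*0.0712 + 9 = 9.0763
Step 2: Evaluate g(x).
g(0.0712) = 8*0.0712 - 14 = -13.4304
Step 3: Compute Lagrangian.
L = 9.0763 + 6*-13.4304 = -71.5061


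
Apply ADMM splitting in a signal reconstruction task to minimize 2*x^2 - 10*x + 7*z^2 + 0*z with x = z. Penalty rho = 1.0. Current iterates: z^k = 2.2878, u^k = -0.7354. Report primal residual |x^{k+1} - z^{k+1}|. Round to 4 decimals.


ADMM iteration with rho = 1.0, z^k = 2.2878, u^k = -0.7354
Step 1: x-update.
Minimize 2*x^2 - 10*x + (1.0/2)*(x - 2.2878 - 0.7354)^2
FOC: (2*2 + 1.0)*x = 10 + 1.0*(2.2878 + 0.7354)
x^{k+1} = 2.6046
Step 2: z-update.
Minimize 7*z^2 + 0*z + (1.0/2)*(2.6046 - z - 0.7354)^2
FOC: (2*7 + 1.0)*z = 0 + 1.0*(2.6046 - 0.7354)
z^{k+1} = 0.1246
Step 3: u-update.
u^{k+1} = -0.7354 + 2.6046 - 0.1246 = 1.7446
Step 4: Primal residual = |2.6046 - 0.1246| = 2.48


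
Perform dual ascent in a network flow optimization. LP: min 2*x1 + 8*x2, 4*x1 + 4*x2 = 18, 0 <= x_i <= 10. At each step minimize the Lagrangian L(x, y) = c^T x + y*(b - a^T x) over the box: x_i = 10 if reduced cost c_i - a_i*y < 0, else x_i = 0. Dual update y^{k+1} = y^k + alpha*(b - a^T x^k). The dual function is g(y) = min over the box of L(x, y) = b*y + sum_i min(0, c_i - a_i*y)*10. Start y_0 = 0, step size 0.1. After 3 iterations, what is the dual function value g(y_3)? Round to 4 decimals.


Dual ascent for LP: min 2*x1 + 8*x2, 4*x1 + 4*x2 = 18, 0 <= x_i <= 10
Step 1: y^k = 0.0, reduced costs: (2.0, 8.0)
  x^k = (0.0, 0.0), subgradient = b - a^T x = 18.0
  y^{k+1} = 0.0 + 0.1*18.0 = 1.8
Step 2: y^k = 1.8, reduced costs: (-5.2, 0.8)
  x^k = (10.0, 0.0), subgradient = b - a^T x = -22.0
  y^{k+1} = 1.8 + 0.1*-22.0 = -0.4
Step 3: y^k = -0.4, reduced costs: (3.6, 9.6)
  x^k = (0.0, 0.0), subgradient = b - a^T x = 18.0
  y^{k+1} = -0.4 + 0.1*18.0 = 1.4
Dual objective at y_3 = 1.4: reduced costs (-3.6, 2.4), box minimizer x = (10.0, 0.0)
g(y_3) = b*y + (c1 - a1*y)*x1 + (c2 - a2*y)*x2 = 18*1.4 + (-3.6)*10.0 + 2.4*0.0 = 25.2 - 36.0 + 0.0 = -10.8


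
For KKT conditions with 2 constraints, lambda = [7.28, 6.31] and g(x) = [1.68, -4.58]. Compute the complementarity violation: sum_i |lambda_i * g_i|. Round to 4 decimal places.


KKT complementary slackness check:
lambda_1 * g_1 = 7.28 * 1.68 = 12.2304
lambda_2 * g_2 = 6.31 * -4.58 = -28.8998
Total violation = 12.2304 + 28.8998 = 41.1302


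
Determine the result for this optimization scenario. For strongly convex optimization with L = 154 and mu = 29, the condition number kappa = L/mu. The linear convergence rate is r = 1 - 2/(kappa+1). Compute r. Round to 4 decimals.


Step 1: Compute the condition number.
kappa = L/mu = 154/29 = 5.3103
Step 2: Compute the convergence rate.
r = 1 - 2/(kappa + 1) = 1 - 2*mu/(L + mu) = (L - mu)/(L + mu) = 125/183 = 0.6831


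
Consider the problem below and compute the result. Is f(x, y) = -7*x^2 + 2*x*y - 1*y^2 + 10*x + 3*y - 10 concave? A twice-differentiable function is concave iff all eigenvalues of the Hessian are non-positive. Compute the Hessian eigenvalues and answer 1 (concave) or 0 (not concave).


The Hessian of f(x,y) = -7*x^2 + 2*x*y - 1*y^2 + 10*x + 3*y - 10 is:
H = [[-14, 2], [2, -2]]
Trace = -14 - 2 = -16
Determinant = -14*-2 - (2)^2 = 24
Discriminant = (-16)^2 - 4*24 = 160.0
Eigenvalues: lambda_1 = -14.3246, lambda_2 = -1.6754
The function is concave.

1


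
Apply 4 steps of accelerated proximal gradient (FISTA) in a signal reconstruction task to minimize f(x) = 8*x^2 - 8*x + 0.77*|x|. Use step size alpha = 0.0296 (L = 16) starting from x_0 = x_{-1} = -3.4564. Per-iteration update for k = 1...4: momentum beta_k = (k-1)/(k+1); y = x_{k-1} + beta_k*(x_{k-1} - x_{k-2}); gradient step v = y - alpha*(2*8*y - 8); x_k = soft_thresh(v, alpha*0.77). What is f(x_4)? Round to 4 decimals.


FISTA on f(x) = 8*x^2 - 8*x + 0.77*|x|
L = 16, alpha = 0.0296
Iteration 1: beta = 0.0, y = -3.4564 + 0.0*(-3.4564 + 3.4564) = -3.4564
  grad(y) = -63.3024, v = y - alpha*grad = -1.5826
  prox(v) = soft_thresh(-1.5826, 0.0228) = -1.5599
Iteration 2: beta = 0.3333, y = -1.5599 + 0.3333*(-1.5599 + 3.4564) = -0.9277
  grad(y) = -22.8428, v = y - alpha*grad = -0.2515
  prox(v) = soft_thresh(-0.2515, 0.0228) = -0.2287
Iteration 3: beta = 0.5, y = -0.2287 + 0.5*(-0.2287 + 1.5599) = 0.4368
  grad(y) = -1.0108, v = y - alpha*grad = 0.4667
  prox(v) = soft_thresh(0.4667, 0.0228) = 0.444
Iteration 4: beta = 0.6, y = 0.444 + 0.6*(0.444 + 0.2287) = 0.8476
  grad(y) = 5.561, v = y - alpha*grad = 0.683
  prox(v) = soft_thresh(0.683, 0.0228) = 0.6602
f(x_4) = 8*0.6602^2 - 8*0.6602 + 0.77*|0.6602| = -1.2864


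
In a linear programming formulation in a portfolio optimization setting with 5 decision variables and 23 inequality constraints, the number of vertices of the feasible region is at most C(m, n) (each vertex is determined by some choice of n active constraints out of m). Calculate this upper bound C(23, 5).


Each vertex corresponds to some choice of n active constraints out of m, so the number of vertices is at most C(m, n) = m! / (n!(m-n)!).
m = 23, n = 5
Numerator: 23 * 22 * 21 * 20 * 19
Denominator: 5! = 120
C(23, 5) = 33649


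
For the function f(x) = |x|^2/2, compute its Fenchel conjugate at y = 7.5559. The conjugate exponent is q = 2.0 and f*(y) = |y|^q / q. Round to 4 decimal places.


The conjugate exponent q satisfies 1/p + 1/q = 1.
p = 2, so q = 2/(2 - 1) = 2.0
|y|^q = 7.5559^2.0 = 57.0916
f*(7.5559) = 57.0916 / 2.0 = 28.5458


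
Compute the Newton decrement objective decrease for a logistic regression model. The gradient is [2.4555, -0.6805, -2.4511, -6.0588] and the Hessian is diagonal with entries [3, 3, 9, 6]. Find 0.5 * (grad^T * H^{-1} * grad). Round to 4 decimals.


Step 1: H is diagonal, so H^(-1) * g = [0.8185, -0.2268, -0.2723, -1.0098].
Step 2: g^T H^(-1) g = sum_i g_i^2 / H_ii
  = (2.4555)^2/3 + (-0.6805)^2/3 + (-2.4511)^2/9 + (-6.0588)^2/6
  = 2.0098 + 0.1544 + 0.6675 + 6.1182 = 8.9499
Step 3: Objective decrease = 0.5 * g^T H^(-1) g = 4.475


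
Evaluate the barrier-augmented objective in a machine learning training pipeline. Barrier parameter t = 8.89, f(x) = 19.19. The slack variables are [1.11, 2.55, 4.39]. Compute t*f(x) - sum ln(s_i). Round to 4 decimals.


Step 1: Compute log-barrier.
ln values: [0.1044, 0.9361, 1.4793]
phi = -(0.1044 + 0.9361 + 1.4793) = -2.5198
Step 2: Compute augmented objective.
t*f(x) = 8.89*19.19 = 170.5991
Total = 170.5991 - 2.5198 = 168.0793


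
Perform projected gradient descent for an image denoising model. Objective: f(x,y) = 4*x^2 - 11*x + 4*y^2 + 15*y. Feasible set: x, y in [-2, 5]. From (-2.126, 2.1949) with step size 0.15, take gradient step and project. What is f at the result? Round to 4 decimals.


Step 1: Compute gradient at (-2.126, 2.1949).
grad_x = 2*4*-2.126 - 11 = -28.008
grad_y = 2*4*2.1949 + 15 = 32.5592
Step 2: Gradient step.
x_raw = -2.126 - 0.15*-28.008 = 2.0752
y_raw = 2.1949 - 0.15*32.5592 = -2.689
Step 3: Project onto [-2, 5].
x_proj = clip(2.0752) = 2.0752
y_proj = clip(-2.689) = -2.0
Step 4: Evaluate f.
f(2.0752, -2.0) = -19.6014


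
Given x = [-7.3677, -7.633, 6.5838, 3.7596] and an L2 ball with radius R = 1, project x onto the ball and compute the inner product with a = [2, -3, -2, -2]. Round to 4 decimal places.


Step 1: Compute ||x|| (intermediates to 6 decimals).
||x|| = sqrt((-7.3677)^2 + (-7.633)^2 + 6.5838^2 + 3.7596^2) = 13.039429
Step 2: Project.
Since ||x|| > R, scale = R/||x|| = 1/13.039429 = 0.07669, proj(x) = scale * x
proj(x) = [-0.565029, -0.585375, 0.504912, 0.288324]
Step 3: Dot product.
a^T * proj(x) = 2*(-0.565029) - 3*(-0.585375) - 2*0.504912 - 2*0.288324 = -0.9604


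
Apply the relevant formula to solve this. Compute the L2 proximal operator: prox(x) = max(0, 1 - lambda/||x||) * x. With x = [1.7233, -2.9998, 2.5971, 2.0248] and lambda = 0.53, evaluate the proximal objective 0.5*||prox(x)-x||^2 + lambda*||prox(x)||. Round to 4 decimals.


Step 1: Compute ||x||.
||x|| = 4.7763
Step 2: Compute scaling factor.
scale = max(0, 1 - 0.53/4.7763) = 0.889
Step 3: prox(x) = [1.5321, -2.6669, 2.3089, 1.8001]
||prox(x)|| = 4.2463
Step 4: Proximal objective.
0.5*||prox-x||^2 = 0.1405
lambda*||prox|| = 2.2505
Total = 2.391


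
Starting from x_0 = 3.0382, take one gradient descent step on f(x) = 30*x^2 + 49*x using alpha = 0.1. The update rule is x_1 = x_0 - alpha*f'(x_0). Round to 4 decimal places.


We compute the gradient at x_0 and apply the update.
f'(x) = 60*x + 49
f'(3.0382) = 60*3.0382 + 49 = 231.292
x_1 = 3.0382 - 0.1*231.292 = -20.091


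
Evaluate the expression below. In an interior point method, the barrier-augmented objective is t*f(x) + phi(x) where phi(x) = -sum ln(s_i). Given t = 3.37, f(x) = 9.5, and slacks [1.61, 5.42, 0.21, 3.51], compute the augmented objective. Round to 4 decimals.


Step 1: Compute log-barrier.
ln values: [0.4762, 1.6901, -1.5606, 1.2556]
phi = -(0.4762 + 1.6901 - 1.5606 + 1.2556) = -1.8613
Step 2: Compute augmented objective.
t*f(x) = 3.37*9.5 = 32.015
Total = 32.015 - 1.8613 = 30.1537


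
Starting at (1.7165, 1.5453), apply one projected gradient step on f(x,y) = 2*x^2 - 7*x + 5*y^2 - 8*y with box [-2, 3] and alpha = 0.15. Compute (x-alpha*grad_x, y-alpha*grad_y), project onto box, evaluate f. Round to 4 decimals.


Step 1: Compute gradient at (1.7165, 1.5453).
grad_x = 2*2*1.7165 - 7 = -0.134
grad_y = 2*5*1.5453 - 8 = 7.453
Step 2: Gradient step.
x_raw = 1.7165 - 0.15*-0.134 = 1.7366
y_raw = 1.5453 - 0.15*7.453 = 0.4274
Step 3: Project onto [-2, 3].
x_proj = clip(1.7366) = 1.7366
y_proj = clip(0.4274) = 0.4274
Step 4: Evaluate f.
f(1.7366, 0.4274) = -8.6303


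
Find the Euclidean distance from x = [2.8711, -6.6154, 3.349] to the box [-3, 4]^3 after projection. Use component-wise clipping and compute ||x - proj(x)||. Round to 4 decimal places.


Project each component onto [-3, 4].
clip(2.8711) = 2.8711, clip(-6.6154) = -3.0, clip(3.349) = 3.349
Projection = [2.8711, -3.0, 3.349]
Squared diffs: [0.0, 13.0711, 0.0]
Distance = sqrt(13.0711) = 3.6154


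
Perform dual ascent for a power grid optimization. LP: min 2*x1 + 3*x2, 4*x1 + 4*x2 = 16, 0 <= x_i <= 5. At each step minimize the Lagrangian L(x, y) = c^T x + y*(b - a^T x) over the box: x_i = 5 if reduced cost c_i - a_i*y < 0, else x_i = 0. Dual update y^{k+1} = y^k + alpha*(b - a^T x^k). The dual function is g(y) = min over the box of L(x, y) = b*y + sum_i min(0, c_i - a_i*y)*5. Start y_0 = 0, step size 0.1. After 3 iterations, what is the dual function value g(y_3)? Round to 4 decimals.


Dual ascent for LP: min 2*x1 + 3*x2, 4*x1 + 4*x2 = 16, 0 <= x_i <= 5
Step 1: y^k = 0.0, reduced costs: (2.0, 3.0)
  x^k = (0.0, 0.0), subgradient = b - a^T x = 16.0
  y^{k+1} = 0.0 + 0.1*16.0 = 1.6
Step 2: y^k = 1.6, reduced costs: (-4.4, -3.4)
  x^k = (5.0, 5.0), subgradient = b - a^T x = -24.0
  y^{k+1} = 1.6 + 0.1*-24.0 = -0.8
Step 3: y^k = -0.8, reduced costs: (5.2, 6.2)
  x^k = (0.0, 0.0), subgradient = b - a^T x = 16.0
  y^{k+1} = -0.8 + 0.1*16.0 = 0.8
Dual objective at y_3 = 0.8: reduced costs (-1.2, -0.2), box minimizer x = (5.0, 5.0)
g(y_3) = b*y + (c1 - a1*y)*x1 + (c2 - a2*y)*x2 = 16*0.8 + (-1.2)*5.0 + (-0.2)*5.0 = 12.8 - 6.0 - 1.0 = 5.8


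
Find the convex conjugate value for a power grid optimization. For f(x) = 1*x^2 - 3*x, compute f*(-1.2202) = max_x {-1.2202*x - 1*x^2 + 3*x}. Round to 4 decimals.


f*(y) = sup_x {y*x - a*x^2 - b*x} = sup_x {(y-b)*x - a*x^2}
FOC: (y - b) - 2a*x = 0 => x* = (y - b)/(2a)
x* = (-1.2202 + 3)/(2*1) = 0.8899
f*(-1.2202) = (y-b)^2/(4a) = (-1.2202 + 3)^2/(4*1)
= 3.1677/4 = 0.7919


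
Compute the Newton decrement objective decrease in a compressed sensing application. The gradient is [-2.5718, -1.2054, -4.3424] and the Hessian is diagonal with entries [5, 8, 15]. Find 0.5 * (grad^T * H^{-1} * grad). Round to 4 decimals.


Step 1: H is diagonal, so H^(-1) * g = [-0.5144, -0.1507, -0.2895].
Step 2: g^T H^(-1) g = sum_i g_i^2 / H_ii
  = (-2.5718)^2/5 + (-1.2054)^2/8 + (-4.3424)^2/15
  = 1.3228 + 0.1816 + 1.2571 = 2.7616
Step 3: Objective decrease = 0.5 * g^T H^(-1) g = 1.3808


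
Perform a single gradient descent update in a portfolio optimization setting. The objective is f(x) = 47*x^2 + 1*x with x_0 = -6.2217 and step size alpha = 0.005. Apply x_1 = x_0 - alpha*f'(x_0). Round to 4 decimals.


We compute the gradient at x_0 and apply the update.
f'(x) = 94*x + 1
f'(-6.2217) = 94*-6.2217 + 1 = -583.8398
x_1 = -6.2217 - 0.005*-583.8398 = -3.3025


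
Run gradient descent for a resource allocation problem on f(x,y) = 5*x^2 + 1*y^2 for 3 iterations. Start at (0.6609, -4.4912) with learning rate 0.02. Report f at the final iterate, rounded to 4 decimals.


Gradient descent on f(x,y) = 5*x^2 + 1*y^2.
Starting point: (0.6609, -4.4912), alpha = 0.02
Step 1: grad_x = 2*5*0.6609 = 6.609, grad_y = 2*1*-4.4912 = -8.9824
  x_1 = 0.6609 - 0.02*6.609 = 0.5287
  y_1 = -4.4912 - 0.02*-8.9824 = -4.3116
Step 2: grad_x = 2*5*0.5287 = 5.2872, grad_y = 2*1*-4.3116 = -8.6231
  x_2 = 0.5287 - 0.02*5.2872 = 0.423
  y_2 = -4.3116 - 0.02*-8.6231 = -4.1391
Step 3: grad_x = 2*5*0.423 = 4.2298, grad_y = 2*1*-4.1391 = -8.2782
  x_3 = 0.423 - 0.02*4.2298 = 0.3384
  y_3 = -4.1391 - 0.02*-8.2782 = -3.9735
f(0.3384, -3.9735) = 5*0.3384^2 + 1*(-3.9735)^2 = 16.3614


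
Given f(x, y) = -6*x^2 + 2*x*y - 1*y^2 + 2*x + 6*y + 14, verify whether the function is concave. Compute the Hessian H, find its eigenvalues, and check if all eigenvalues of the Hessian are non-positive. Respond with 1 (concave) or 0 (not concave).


The Hessian of f(x,y) = -6*x^2 + 2*x*y - 1*y^2 + 2*x + 6*y + 14 is:
H = [[-12, 2], [2, -2]]
Trace = -12 - 2 = -14
Determinant = -12*-2 - (2)^2 = 20
Discriminant = (-14)^2 - 4*20 = 116.0
Eigenvalues: lambda_1 = -12.3852, lambda_2 = -1.6148
The function is concave.

1


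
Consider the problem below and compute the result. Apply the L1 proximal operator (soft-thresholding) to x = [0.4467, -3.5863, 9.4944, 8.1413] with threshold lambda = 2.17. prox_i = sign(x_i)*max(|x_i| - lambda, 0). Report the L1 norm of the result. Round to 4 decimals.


Soft-thresholding with lambda = 2.17:
prox(0.4467) = sign(0.4467)*max(|0.4467| - 2.17, 0) = 0.0
prox(-3.5863) = sign(-3.5863)*max(|-3.5863| - 2.17, 0) = -1.4163
prox(9.4944) = sign(9.4944)*max(|9.4944| - 2.17, 0) = 7.3244
prox(8.1413) = sign(8.1413)*max(|8.1413| - 2.17, 0) = 5.9713
prox(x) = [0.0, -1.4163, 7.3244, 5.9713]
||prox(x)||_1 = 0.0 + 1.4163 + 7.3244 + 5.9713 = 14.712


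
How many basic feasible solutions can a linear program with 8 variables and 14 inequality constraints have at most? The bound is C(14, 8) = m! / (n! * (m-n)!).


Each vertex corresponds to some choice of n active constraints out of m, so the number of vertices is at most C(m, n) = m! / (n!(m-n)!).
m = 14, n = 8
Numerator: 14 * 13 * 12 * 11 * 10 * 9 * 8 * 7
Denominator: 8! = 40320
C(14, 8) = 3003


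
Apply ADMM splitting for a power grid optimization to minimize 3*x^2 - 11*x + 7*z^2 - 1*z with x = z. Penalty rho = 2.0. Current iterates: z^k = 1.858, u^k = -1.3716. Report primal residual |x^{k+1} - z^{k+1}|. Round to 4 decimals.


ADMM iteration with rho = 2.0, z^k = 1.858, u^k = -1.3716
Step 1: x-update.
Minimize 3*x^2 - 11*x + (2.0/2)*(x - 1.858 - 1.3716)^2
FOC: (2*3 + 2.0)*x = 11 + 2.0*(1.858 + 1.3716)
x^{k+1} = 2.1824
Step 2: z-update.
Minimize 7*z^2 - 1*z + (2.0/2)*(2.1824 - z - 1.3716)^2
FOC: (2*7 + 2.0)*z = 1 + 2.0*(2.1824 - 1.3716)
z^{k+1} = 0.1639
Step 3: u-update.
u^{k+1} = -1.3716 + 2.1824 - 0.1639 = 0.647
Step 4: Primal residual = |2.1824 - 0.1639| = 2.0186


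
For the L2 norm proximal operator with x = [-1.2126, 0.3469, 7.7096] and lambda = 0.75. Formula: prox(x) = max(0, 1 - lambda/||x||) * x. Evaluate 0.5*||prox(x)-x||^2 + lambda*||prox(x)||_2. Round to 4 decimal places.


Step 1: Compute ||x||.
||x|| = 7.8121
Step 2: Compute scaling factor.
scale = max(0, 1 - 0.75/7.8121) = 0.904
Step 3: prox(x) = [-1.0962, 0.3136, 6.9694]
||prox(x)|| = 7.0621
Step 4: Proximal objective.
0.5*||prox-x||^2 = 0.2813
lambda*||prox|| = 5.2966
Total = 5.5778


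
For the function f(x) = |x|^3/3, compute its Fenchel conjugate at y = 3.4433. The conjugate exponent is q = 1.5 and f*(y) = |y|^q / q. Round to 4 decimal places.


The conjugate exponent q satisfies 1/p + 1/q = 1.
p = 3, so q = 3/(3 - 1) = 1.5
|y|^q = 3.4433^1.5 = 6.3894
f*(3.4433) = 6.3894 / 1.5 = 4.2596


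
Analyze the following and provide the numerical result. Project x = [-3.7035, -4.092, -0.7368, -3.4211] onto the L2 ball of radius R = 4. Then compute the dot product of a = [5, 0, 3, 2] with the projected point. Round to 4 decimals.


Step 1: Compute ||x|| (intermediates to 6 decimals).
||x|| = sqrt((-3.7035)^2 + (-4.092)^2 + (-0.7368)^2 + (-3.4211)^2) = 6.535073
Step 2: Project.
Since ||x|| > R, scale = R/||x|| = 4/6.535073 = 0.612082, proj(x) = scale * x
proj(x) = [-2.266846, -2.50464, -0.450982, -2.093994]
Step 3: Dot product.
a^T * proj(x) = 5*(-2.266846) + 0*(-2.50464) + 3*(-0.450982) + 2*(-2.093994) = -16.8752


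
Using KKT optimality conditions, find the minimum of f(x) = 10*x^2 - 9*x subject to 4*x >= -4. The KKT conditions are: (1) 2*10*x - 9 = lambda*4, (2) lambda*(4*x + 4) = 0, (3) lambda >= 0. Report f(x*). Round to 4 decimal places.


Step 1: Try lambda = 0 (constraint inactive).
Stationarity: 2*10*x - 9 = 0
x* = 9/(2*10) = 0.45
Check constraint: 4*0.45 = 1.8 >= -4 -- satisfied.
Step 2: Compute optimal value.
f(x*) = 10*0.45^2 - 9*0.45 = -2.025


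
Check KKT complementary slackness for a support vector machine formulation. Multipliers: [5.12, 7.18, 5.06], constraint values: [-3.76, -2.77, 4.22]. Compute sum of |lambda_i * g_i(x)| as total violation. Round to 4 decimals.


KKT complementary slackness check:
lambda_1 * g_1 = 5.12 * -3.76 = -19.2512
lambda_2 * g_2 = 7.18 * -2.77 = -19.8886
lambda_3 * g_3 = 5.06 * 4.22 = 21.3532
Total violation = 19.2512 + 19.8886 + 21.3532 = 60.493


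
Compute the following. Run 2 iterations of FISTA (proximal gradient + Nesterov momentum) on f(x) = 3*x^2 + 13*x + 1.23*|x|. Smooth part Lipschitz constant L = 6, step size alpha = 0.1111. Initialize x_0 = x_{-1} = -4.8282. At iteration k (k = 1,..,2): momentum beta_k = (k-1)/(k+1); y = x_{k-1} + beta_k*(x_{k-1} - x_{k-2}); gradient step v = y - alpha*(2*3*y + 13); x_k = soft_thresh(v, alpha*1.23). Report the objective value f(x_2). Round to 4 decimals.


FISTA on f(x) = 3*x^2 + 13*x + 1.23*|x|
L = 6, alpha = 0.1111
Iteration 1: beta = 0.0, y = -4.8282 + 0.0*(-4.8282 + 4.8282) = -4.8282
  grad(y) = -15.9692, v = y - alpha*grad = -3.054
  prox(v) = soft_thresh(-3.054, 0.1367) = -2.9174
Iteration 2: beta = 0.3333, y = -2.9174 + 0.3333*(-2.9174 + 4.8282) = -2.2804
  grad(y) = -0.6826, v = y - alpha*grad = -2.2046
  prox(v) = soft_thresh(-2.2046, 0.1367) = -2.0679
f(x_2) = 3*(-2.0679)^2 + 13*(-2.0679) + 1.23*|-2.0679| = -11.5105


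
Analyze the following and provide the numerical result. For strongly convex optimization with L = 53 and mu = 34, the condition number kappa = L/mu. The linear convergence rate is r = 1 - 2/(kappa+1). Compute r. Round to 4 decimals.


Step 1: Compute the condition number.
kappa = L/mu = 53/34 = 1.5588
Step 2: Compute the convergence rate.
r = 1 - 2/(kappa + 1) = 1 - 2*mu/(L + mu) = (L - mu)/(L + mu) = 19/87 = 0.2184


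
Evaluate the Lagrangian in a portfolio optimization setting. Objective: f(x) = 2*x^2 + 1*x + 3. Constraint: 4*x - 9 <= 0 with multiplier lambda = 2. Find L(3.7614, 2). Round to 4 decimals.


Step 1: Evaluate f(x).
f(3.7614) = 2*3.7614^2 + 1*3.7614 + 3 = 35.0577
Step 2: Evaluate g(x).
g(3.7614) = 4*3.7614 - 9 = 6.0456
Step 3: Compute Lagrangian.
L = 35.0577 + 2*6.0456 = 47.1489


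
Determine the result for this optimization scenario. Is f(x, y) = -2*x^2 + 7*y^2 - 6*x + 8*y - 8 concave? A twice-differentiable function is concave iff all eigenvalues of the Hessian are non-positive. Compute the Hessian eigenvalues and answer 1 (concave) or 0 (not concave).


The Hessian of f(x,y) = -2*x^2 + 7*y^2 - 6*x + 8*y - 8 is:
H = [[-4, 0], [0, 14]]
Trace = -4 + 14 = 10
Determinant = -4*14 - (0)^2 = -56
Discriminant = (10)^2 - 4*-56 = 324.0
Eigenvalues: lambda_1 = -4.0, lambda_2 = 14.0
The function is not concave.

0


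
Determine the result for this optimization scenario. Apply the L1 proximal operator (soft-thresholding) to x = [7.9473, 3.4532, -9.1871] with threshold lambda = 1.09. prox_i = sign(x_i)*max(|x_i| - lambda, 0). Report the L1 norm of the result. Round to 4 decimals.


Soft-thresholding with lambda = 1.09:
prox(7.9473) = sign(7.9473)*max(|7.9473| - 1.09, 0) = 6.8573
prox(3.4532) = sign(3.4532)*max(|3.4532| - 1.09, 0) = 2.3632
prox(-9.1871) = sign(-9.1871)*max(|-9.1871| - 1.09, 0) = -8.0971
prox(x) = [6.8573, 2.3632, -8.0971]
||prox(x)||_1 = 6.8573 + 2.3632 + 8.0971 = 17.3176


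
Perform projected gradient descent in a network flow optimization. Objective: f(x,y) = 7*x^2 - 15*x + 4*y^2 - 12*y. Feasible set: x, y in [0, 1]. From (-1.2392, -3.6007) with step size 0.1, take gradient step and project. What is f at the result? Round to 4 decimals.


Step 1: Compute gradient at (-1.2392, -3.6007).
grad_x = 2*7*-1.2392 - 15 = -32.3488
grad_y = 2*4*-3.6007 - 12 = -40.8056
Step 2: Gradient step.
x_raw = -1.2392 - 0.1*-32.3488 = 1.9957
y_raw = -3.6007 - 0.1*-40.8056 = 0.4799
Step 3: Project onto [0, 1].
x_proj = clip(1.9957) = 1.0
y_proj = clip(0.4799) = 0.4799
Step 4: Evaluate f.
f(1.0, 0.4799) = -12.8373


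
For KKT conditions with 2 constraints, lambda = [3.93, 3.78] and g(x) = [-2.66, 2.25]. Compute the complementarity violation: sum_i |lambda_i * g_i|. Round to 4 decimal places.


KKT complementary slackness check:
lambda_1 * g_1 = 3.93 * -2.66 = -10.4538
lambda_2 * g_2 = 3.78 * 2.25 = 8.505
Total violation = 10.4538 + 8.505 = 18.9588


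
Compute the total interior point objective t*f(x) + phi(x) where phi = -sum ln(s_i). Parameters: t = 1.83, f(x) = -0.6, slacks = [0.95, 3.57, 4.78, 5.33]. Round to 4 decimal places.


Step 1: Compute log-barrier.
ln values: [-0.0513, 1.2726, 1.5644, 1.6734]
phi = -(-0.0513 + 1.2726 + 1.5644 + 1.6734) = -4.4591
Step 2: Compute augmented objective.
t*f(x) = 1.83*-0.6 = -1.098
Total = -1.098 - 4.4591 = -5.5571


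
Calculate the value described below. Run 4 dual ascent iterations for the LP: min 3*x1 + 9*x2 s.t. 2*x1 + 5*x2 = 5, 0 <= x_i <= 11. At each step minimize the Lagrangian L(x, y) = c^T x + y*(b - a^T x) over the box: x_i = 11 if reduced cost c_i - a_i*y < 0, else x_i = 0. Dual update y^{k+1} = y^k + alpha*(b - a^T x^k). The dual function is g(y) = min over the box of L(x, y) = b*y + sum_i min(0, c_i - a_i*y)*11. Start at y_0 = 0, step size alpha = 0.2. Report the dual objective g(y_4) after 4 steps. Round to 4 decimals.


Dual ascent for LP: min 3*x1 + 9*x2, 2*x1 + 5*x2 = 5, 0 <= x_i <= 11
Step 1: y^k = 0.0, reduced costs: (3.0, 9.0)
  x^k = (0.0, 0.0), subgradient = b - a^T x = 5.0
  y^{k+1} = 0.0 + 0.2*5.0 = 1.0
Step 2: y^k = 1.0, reduced costs: (1.0, 4.0)
  x^k = (0.0, 0.0), subgradient = b - a^T x = 5.0
  y^{k+1} = 1.0 + 0.2*5.0 = 2.0
Step 3: y^k = 2.0, reduced costs: (-1.0, -1.0)
  x^k = (11.0, 11.0), subgradient = b - a^T x = -72.0
  y^{k+1} = 2.0 + 0.2*-72.0 = -12.4
Step 4: y^k = -12.4, reduced costs: (27.8, 71.0)
  x^k = (0.0, 0.0), subgradient = b - a^T x = 5.0
  y^{k+1} = -12.4 + 0.2*5.0 = -11.4
Dual objective at y_4 = -11.4: reduced costs (25.8, 66.0), box minimizer x = (0.0, 0.0)
g(y_4) = b*y + (c1 - a1*y)*x1 + (c2 - a2*y)*x2 = 5*(-11.4) + 25.8*0.0 + 66.0*0.0 = -57.0 + 0.0 + 0.0 = -57.0


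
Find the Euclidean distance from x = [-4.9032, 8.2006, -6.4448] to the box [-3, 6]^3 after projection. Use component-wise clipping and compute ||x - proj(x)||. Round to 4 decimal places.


Project each component onto [-3, 6].
clip(-4.9032) = -3.0, clip(8.2006) = 6.0, clip(-6.4448) = -3.0
Projection = [-3.0, 6.0, -3.0]
Squared diffs: [3.6222, 4.8426, 11.8666]
Distance = sqrt(20.3314) = 4.509


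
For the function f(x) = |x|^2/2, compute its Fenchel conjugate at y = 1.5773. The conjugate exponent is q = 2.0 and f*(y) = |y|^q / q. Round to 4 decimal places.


The conjugate exponent q satisfies 1/p + 1/q = 1.
p = 2, so q = 2/(2 - 1) = 2.0
|y|^q = 1.5773^2.0 = 2.4879
f*(1.5773) = 2.4879 / 2.0 = 1.2439


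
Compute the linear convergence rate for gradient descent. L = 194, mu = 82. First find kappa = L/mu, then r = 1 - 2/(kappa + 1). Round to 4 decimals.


Step 1: Compute the condition number.
kappa = L/mu = 194/82 = 2.3659
Step 2: Compute the convergence rate.
r = 1 - 2/(kappa + 1) = 1 - 2*mu/(L + mu) = (L - mu)/(L + mu) = 112/276 = 0.4058


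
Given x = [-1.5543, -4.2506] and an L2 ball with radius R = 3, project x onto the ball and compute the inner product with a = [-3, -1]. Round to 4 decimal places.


Step 1: Compute ||x|| (intermediates to 6 decimals).
||x|| = sqrt((-1.5543)^2 + (-4.2506)^2) = 4.525864
Step 2: Project.
Since ||x|| > R, scale = R/||x|| = 3/4.525864 = 0.662857, proj(x) = scale * x
proj(x) = [-1.030279, -2.81754]
Step 3: Dot product.
a^T * proj(x) = -3*(-1.030279) - 1*(-2.81754) = 5.9084


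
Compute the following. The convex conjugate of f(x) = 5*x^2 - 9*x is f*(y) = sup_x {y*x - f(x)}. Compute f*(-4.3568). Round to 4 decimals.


f*(y) = sup_x {y*x - a*x^2 - b*x} = sup_x {(y-b)*x - a*x^2}
FOC: (y - b) - 2a*x = 0 => x* = (y - b)/(2a)
x* = (-4.3568 + 9)/(2*5) = 0.4643
f*(-4.3568) = (y-b)^2/(4a) = (-4.3568 + 9)^2/(4*5)
= 21.5593/20 = 1.078


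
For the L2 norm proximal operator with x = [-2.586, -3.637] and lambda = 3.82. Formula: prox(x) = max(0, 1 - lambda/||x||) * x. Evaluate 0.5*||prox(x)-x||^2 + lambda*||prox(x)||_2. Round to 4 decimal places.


Step 1: Compute ||x||.
||x|| = 4.4626
Step 2: Compute scaling factor.
scale = max(0, 1 - 3.82/4.4626) = 0.144
Step 3: prox(x) = [-0.3724, -0.5237]
||prox(x)|| = 0.6426
Step 4: Proximal objective.
0.5*||prox-x||^2 = 7.2962
lambda*||prox|| = 2.4547
Total = 9.7511


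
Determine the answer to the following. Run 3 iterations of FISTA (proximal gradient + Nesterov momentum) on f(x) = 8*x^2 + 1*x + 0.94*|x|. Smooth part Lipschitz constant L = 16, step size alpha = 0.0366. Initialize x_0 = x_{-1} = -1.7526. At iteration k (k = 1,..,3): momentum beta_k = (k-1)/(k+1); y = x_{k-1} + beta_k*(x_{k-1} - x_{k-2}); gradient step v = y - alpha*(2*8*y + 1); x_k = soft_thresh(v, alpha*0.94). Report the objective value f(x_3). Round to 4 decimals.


FISTA on f(x) = 8*x^2 + 1*x + 0.94*|x|
L = 16, alpha = 0.0366
Iteration 1: beta = 0.0, y = -1.7526 + 0.0*(-1.7526 + 1.7526) = -1.7526
  grad(y) = -27.0416, v = y - alpha*grad = -0.7629
  prox(v) = soft_thresh(-0.7629, 0.0344) = -0.7285
Iteration 2: beta = 0.3333, y = -0.7285 + 0.3333*(-0.7285 + 1.7526) = -0.3871
  grad(y) = -5.1936, v = y - alpha*grad = -0.197
  prox(v) = soft_thresh(-0.197, 0.0344) = -0.1626
Iteration 3: beta = 0.5, y = -0.1626 + 0.5*(-0.1626 + 0.7285) = 0.1203
  grad(y) = 2.9252, v = y - alpha*grad = 0.0133
  prox(v) = soft_thresh(0.0133, 0.0344) = 0.0
f(x_3) = 8*0.0^2 + 1*0.0 + 0.94*|0.0| = 0.0


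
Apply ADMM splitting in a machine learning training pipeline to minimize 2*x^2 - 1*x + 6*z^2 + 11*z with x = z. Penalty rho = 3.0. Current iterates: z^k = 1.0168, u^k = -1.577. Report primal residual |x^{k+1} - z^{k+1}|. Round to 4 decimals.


ADMM iteration with rho = 3.0, z^k = 1.0168, u^k = -1.577
Step 1: x-update.
Minimize 2*x^2 - 1*x + (3.0/2)*(x - 1.0168 - 1.577)^2
FOC: (2*2 + 3.0)*x = 1 + 3.0*(1.0168 + 1.577)
x^{k+1} = 1.2545
Step 2: z-update.
Minimize 6*z^2 + 11*z + (3.0/2)*(1.2545 - z - 1.577)^2
FOC: (2*6 + 3.0)*z = -11 + 3.0*(1.2545 - 1.577)
z^{k+1} = -0.7978
Step 3: u-update.
u^{k+1} = -1.577 + 1.2545 + 0.7978 = 0.4753
Step 4: Primal residual = |1.2545 + 0.7978| = 2.0523


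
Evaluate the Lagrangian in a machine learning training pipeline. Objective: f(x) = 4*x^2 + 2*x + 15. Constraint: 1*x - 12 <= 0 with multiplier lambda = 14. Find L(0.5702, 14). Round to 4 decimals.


Step 1: Evaluate f(x).
f(0.5702) = 4*0.5702^2 + 2*0.5702 + 15 = 17.4409
Step 2: Evaluate g(x).
g(0.5702) = 1*0.5702 - 12 = -11.4298
Step 3: Compute Lagrangian.
L = 17.4409 + 14*-11.4298 = -142.5763


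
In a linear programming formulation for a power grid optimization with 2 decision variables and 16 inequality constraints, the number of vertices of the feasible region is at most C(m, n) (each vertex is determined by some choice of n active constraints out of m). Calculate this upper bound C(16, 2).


Each vertex corresponds to some choice of n active constraints out of m, so the number of vertices is at most C(m, n) = m! / (n!(m-n)!).
m = 16, n = 2
Numerator: 16 * 15
Denominator: 2! = 2
C(16, 2) = 120


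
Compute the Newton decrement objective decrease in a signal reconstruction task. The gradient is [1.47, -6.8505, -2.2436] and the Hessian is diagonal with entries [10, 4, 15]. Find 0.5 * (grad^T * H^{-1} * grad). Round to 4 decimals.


Step 1: H is diagonal, so H^(-1) * g = [0.147, -1.7126, -0.1496].
Step 2: g^T H^(-1) g = sum_i g_i^2 / H_ii
  = (1.47)^2/10 + (-6.8505)^2/4 + (-2.2436)^2/15
  = 0.2161 + 11.7323 + 0.3356 = 12.284
Step 3: Objective decrease = 0.5 * g^T H^(-1) g = 6.142


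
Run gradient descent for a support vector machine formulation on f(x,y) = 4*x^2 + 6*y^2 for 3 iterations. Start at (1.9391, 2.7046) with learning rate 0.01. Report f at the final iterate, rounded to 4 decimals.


Gradient descent on f(x,y) = 4*x^2 + 6*y^2.
Starting point: (1.9391, 2.7046), alpha = 0.01
Step 1: grad_x = 2*4*1.9391 = 15.5128, grad_y = 2*6*2.7046 = 32.4552
  x_1 = 1.9391 - 0.01*15.5128 = 1.784
  y_1 = 2.7046 - 0.01*32.4552 = 2.38
Step 2: grad_x = 2*4*1.784 = 14.2718, grad_y = 2*6*2.38 = 28.5606
  x_2 = 1.784 - 0.01*14.2718 = 1.6413
  y_2 = 2.38 - 0.01*28.5606 = 2.0944
Step 3: grad_x = 2*4*1.6413 = 13.13, grad_y = 2*6*2.0944 = 25.1333
  x_3 = 1.6413 - 0.01*13.13 = 1.51
  y_3 = 2.0944 - 0.01*25.1333 = 1.8431
f(1.51, 1.8431) = 4*1.51^2 + 6*1.8431^2 = 29.5022


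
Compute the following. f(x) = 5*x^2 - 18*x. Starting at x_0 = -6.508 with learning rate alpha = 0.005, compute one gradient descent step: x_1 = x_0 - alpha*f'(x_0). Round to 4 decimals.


We compute the gradient at x_0 and apply the update.
f'(x) = 10*x - 18
f'(-6.508) = 10*-6.508 - 18 = -83.08
x_1 = -6.508 - 0.005*-83.08 = -6.0926


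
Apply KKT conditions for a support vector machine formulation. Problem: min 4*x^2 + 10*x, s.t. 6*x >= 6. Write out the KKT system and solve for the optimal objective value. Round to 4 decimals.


Step 1: Try lambda = 0 (constraint inactive).
x_unc = -10/(2*4) = -1.25
Check: 6*-1.25 = -7.5 < 6 -- violated!
Step 2: Constraint must be active: 6*x = 6
x* = 6/6 = 1.0
lambda = (2*4*1.0 + 10)/6 = 3.0
Step 3: Compute optimal value.
f(x*) = 4*1.0^2 + 10*1.0 = 14.0


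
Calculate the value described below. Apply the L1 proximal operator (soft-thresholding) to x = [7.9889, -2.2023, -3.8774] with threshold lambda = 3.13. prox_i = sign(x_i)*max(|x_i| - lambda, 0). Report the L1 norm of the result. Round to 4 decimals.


Soft-thresholding with lambda = 3.13:
prox(7.9889) = sign(7.9889)*max(|7.9889| - 3.13, 0) = 4.8589
prox(-2.2023) = sign(-2.2023)*max(|-2.2023| - 3.13, 0) = 0.0
prox(-3.8774) = sign(-3.8774)*max(|-3.8774| - 3.13, 0) = -0.7474
prox(x) = [4.8589, 0.0, -0.7474]
||prox(x)||_1 = 4.8589 + 0.0 + 0.7474 = 5.6063


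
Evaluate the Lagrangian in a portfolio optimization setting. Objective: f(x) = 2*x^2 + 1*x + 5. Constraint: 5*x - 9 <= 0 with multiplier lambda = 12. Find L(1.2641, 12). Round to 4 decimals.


Step 1: Evaluate f(x).
f(1.2641) = 2*1.2641^2 + 1*1.2641 + 5 = 9.46
Step 2: Evaluate g(x).
g(1.2641) = 5*1.2641 - 9 = -2.6795
Step 3: Compute Lagrangian.
L = 9.46 + 12*-2.6795 = -22.694


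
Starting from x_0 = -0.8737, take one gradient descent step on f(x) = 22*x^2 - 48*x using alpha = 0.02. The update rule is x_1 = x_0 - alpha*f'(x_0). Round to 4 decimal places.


We compute the gradient at x_0 and apply the update.
f'(x) = 44*x - 48
f'(-0.8737) = 44*-0.8737 - 48 = -86.4428
x_1 = -0.8737 - 0.02*-86.4428 = 0.8552


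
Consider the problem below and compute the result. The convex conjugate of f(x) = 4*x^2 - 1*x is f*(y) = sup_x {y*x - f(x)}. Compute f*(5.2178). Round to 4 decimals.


f*(y) = sup_x {y*x - a*x^2 - b*x} = sup_x {(y-b)*x - a*x^2}
FOC: (y - b) - 2a*x = 0 => x* = (y - b)/(2a)
x* = (5.2178 + 1)/(2*4) = 0.7772
f*(5.2178) = (y-b)^2/(4a) = (5.2178 + 1)^2/(4*4)
= 38.661/16 = 2.4163


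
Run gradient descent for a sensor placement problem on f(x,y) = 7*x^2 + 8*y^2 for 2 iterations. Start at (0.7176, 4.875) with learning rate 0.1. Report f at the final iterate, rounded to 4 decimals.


Gradient descent on f(x,y) = 7*x^2 + 8*y^2.
Starting point: (0.7176, 4.875), alpha = 0.1
Step 1: grad_x = 2*7*0.7176 = 10.0464, grad_y = 2*8*4.875 = 78.0
  x_1 = 0.7176 - 0.1*10.0464 = -0.287
  y_1 = 4.875 - 0.1*78.0 = -2.925
Step 2: grad_x = 2*7*-0.287 = -4.0186, grad_y = 2*8*-2.925 = -46.8
  x_2 = -0.287 - 0.1*-4.0186 = 0.1148
  y_2 = -2.925 - 0.1*-46.8 = 1.755
f(0.1148, 1.755) = 7*0.1148^2 + 8*1.755^2 = 24.7325


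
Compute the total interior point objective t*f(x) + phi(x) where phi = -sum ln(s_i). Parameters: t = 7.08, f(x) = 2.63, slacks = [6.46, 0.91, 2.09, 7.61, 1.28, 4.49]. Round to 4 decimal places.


Step 1: Compute log-barrier.
ln values: [1.8656, -0.0943, 0.7372, 2.0295, 0.2469, 1.5019]
phi = -(1.8656 - 0.0943 + 0.7372 + 2.0295 + 0.2469 + 1.5019) = -6.2867
Step 2: Compute augmented objective.
t*f(x) = 7.08*2.63 = 18.6204
Total = 18.6204 - 6.2867 = 12.3337


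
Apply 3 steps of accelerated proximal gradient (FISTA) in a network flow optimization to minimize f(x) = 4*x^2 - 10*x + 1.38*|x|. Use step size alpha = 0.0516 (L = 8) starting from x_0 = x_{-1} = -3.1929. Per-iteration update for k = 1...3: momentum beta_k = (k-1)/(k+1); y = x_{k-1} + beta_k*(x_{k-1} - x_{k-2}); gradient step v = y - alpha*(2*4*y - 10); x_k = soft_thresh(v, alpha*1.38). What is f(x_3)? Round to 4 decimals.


FISTA on f(x) = 4*x^2 - 10*x + 1.38*|x|
L = 8, alpha = 0.0516
Iteration 1: beta = 0.0, y = -3.1929 + 0.0*(-3.1929 + 3.1929) = -3.1929
  grad(y) = -35.5432, v = y - alpha*grad = -1.3589
  prox(v) = soft_thresh(-1.3589, 0.0712) = -1.2877
Iteration 2: beta = 0.3333, y = -1.2877 + 0.3333*(-1.2877 + 3.1929) = -0.6526
  grad(y) = -15.2207, v = y - alpha*grad = 0.1328
  prox(v) = soft_thresh(0.1328, 0.0712) = 0.0616
Iteration 3: beta = 0.5, y = 0.0616 + 0.5*(0.0616 + 1.2877) = 0.7362
  grad(y) = -4.1102, v = y - alpha*grad = 0.9483
  prox(v) = soft_thresh(0.9483, 0.0712) = 0.8771
f(x_3) = 4*0.8771^2 - 10*0.8771 + 1.38*|0.8771| = -4.4834


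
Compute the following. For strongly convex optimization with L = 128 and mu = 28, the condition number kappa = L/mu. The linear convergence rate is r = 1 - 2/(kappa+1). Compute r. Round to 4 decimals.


Step 1: Compute the condition number.
kappa = L/mu = 128/28 = 4.5714
Step 2: Compute the convergence rate.
r = 1 - 2/(kappa + 1) = 1 - 2*mu/(L + mu) = (L - mu)/(L + mu) = 100/156 = 0.641
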